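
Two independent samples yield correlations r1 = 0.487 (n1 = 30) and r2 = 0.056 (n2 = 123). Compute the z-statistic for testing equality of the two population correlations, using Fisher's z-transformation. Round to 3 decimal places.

z1 = atanh(0.487) = 0.532120,  z2 = atanh(0.056) = 0.056059
SE = √(1/(n1−3) + 1/(n2−3)) = √(1/27 + 1/120) = √(0.0370370 + 0.0083333) = √0.0453703 = 0.213003
z = (z1 − z2)/SE = (0.532120 − 0.056059) / 0.213003 = 0.476061 / 0.213003 = 2.235

2.235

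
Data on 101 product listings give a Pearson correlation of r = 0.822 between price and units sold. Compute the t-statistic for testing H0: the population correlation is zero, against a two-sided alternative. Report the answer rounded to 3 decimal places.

14.362

1 − r² = 1 − 0.675684 = 0.324316;  √(1−r²) = 0.569487
√(n−2) = √99 = 9.949874
t = r·√(n−2)/√(1−r²) = 0.822 · 9.949874 / 0.569487 = 14.362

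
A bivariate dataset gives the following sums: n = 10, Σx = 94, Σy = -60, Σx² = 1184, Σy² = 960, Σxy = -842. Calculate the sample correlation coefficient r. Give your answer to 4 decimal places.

S_xy = nΣxy − ΣxΣy = 10·(-842) − 94·(-60) = -8420 − (-5640) = -2780
S_xx = nΣx² − (Σx)² = 10·1184 − 94² = 11840 − 8836 = 3004
S_yy = nΣy² − (Σy)² = 10·960 − (-60)² = 9600 − 3600 = 6000
r = S_xy / √(S_xx·S_yy) = -2780 / √(3004·6000) = -2780 / √18024000 = -2780 / 4245.4682 = -0.6548

-0.6548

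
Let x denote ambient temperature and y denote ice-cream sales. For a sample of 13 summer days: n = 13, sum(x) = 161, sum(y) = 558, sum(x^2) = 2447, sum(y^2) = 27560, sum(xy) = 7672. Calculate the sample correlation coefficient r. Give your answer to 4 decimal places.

Numerator: nΣxy − (Σx)(Σy) = 13·7672 − (161)(558) = 9898
Denominator: √[(nΣx²−(Σx)²)(nΣy²−(Σy)²)]
  nΣx²−(Σx)² = 13·2447 − 25921 = 5890;  nΣy²−(Σy)² = 13·27560 − 311364 = 46916
  √(5890·46916) = √276335240 = 16623.3342
r = 9898 / 16623.3342 = 0.5954

0.5954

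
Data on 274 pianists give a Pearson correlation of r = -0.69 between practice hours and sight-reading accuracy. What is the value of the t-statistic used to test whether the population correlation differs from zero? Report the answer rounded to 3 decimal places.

-15.722

1 − r² = 1 − 0.4761 = 0.5239;  √(1−r²) = 0.723809
√(n−2) = √272 = 16.492423
t = r·√(n−2)/√(1−r²) = -0.69 · 16.492423 / 0.723809 = -15.722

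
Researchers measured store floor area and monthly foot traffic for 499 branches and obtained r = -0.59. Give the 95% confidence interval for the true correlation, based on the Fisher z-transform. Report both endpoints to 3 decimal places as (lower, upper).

z_r = atanh(-0.59) = -0.677666;  SE = 1/√(n−3) = 1/√496 = 0.044901
z-limits: -0.677666 ± 1.960·0.044901 = -0.677666 ± 0.088006 = [-0.765672, -0.589660]
ρ-limits: (tanh -0.765672, tanh -0.589660) = (-0.644, -0.530)

(-0.644, -0.530)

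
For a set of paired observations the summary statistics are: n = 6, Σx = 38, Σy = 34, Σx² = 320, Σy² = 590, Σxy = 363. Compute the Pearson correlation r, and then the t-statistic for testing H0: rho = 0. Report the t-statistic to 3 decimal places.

2.996

S_xy = nΣxy − ΣxΣy = 6·363 − 38·34 = 2178 − 1292 = 886
S_xx = nΣx² − (Σx)² = 6·320 − 38² = 1920 − 1444 = 476
S_yy = nΣy² − (Σy)² = 6·590 − 34² = 3540 − 1156 = 2384
r = S_xy / √(S_xx·S_yy) = 886 / √(476·2384) = 886 / √1134784 = 886 / 1065.2624 = 0.8317
t = r·√(n−2)/√(1−r²) = 0.8317·√4 / √(1−0.691725) = 1.663400 / 0.555225 = 2.996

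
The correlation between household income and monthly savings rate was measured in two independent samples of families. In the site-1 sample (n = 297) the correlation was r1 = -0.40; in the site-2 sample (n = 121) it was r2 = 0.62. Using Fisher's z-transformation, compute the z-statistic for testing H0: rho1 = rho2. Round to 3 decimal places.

Fisher z-transforms: z1 = atanh(-0.40) = -0.423649, z2 = atanh(0.62) = 0.725005; difference d = -1.148654
Var(d) = 1/294 + 1/118 = 0.0034014 + 0.0084746 = 0.0118760
z = d/√Var(d) = -1.148654 / √0.0118760 = -1.148654 / 0.108977 = -10.540

-10.540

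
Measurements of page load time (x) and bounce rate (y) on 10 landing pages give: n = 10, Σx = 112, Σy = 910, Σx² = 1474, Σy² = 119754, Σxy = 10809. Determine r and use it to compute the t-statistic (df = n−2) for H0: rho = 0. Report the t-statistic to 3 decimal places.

0.628

Numerator: nΣxy − (Σx)(Σy) = 10·10809 − (112)(910) = 6170
Denominator: √[(nΣx²−(Σx)²)(nΣy²−(Σy)²)]
  nΣx²−(Σx)² = 10·1474 − 12544 = 2196;  nΣy²−(Σy)² = 10·119754 − 828100 = 369440
  √(2196·369440) = √811290240 = 28483.1571
r = 6170 / 28483.1571 = 0.2166
t = r·√(n−2)/√(1−r²) = 0.2166·√8 / √(1−0.046916) = 0.612637 / 0.976260 = 0.628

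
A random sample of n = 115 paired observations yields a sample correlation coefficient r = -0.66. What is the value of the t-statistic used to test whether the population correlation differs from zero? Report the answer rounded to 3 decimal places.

-9.339

t = r·√(n−2) / √(1−r²) with r = -0.66, n = 115
  = -0.66·√113 / √(1 − 0.4356)
  = -0.66·10.630146 / 0.751266
  = -7.015896 / 0.751266 = -9.339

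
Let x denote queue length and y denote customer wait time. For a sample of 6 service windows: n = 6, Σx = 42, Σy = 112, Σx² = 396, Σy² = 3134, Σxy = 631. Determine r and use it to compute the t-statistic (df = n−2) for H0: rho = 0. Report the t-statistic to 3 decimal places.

Numerator: nΣxy − (Σx)(Σy) = 6·631 − (42)(112) = -918
Denominator: √[(nΣx²−(Σx)²)(nΣy²−(Σy)²)]
  nΣx²−(Σx)² = 6·396 − 1764 = 612;  nΣy²−(Σy)² = 6·3134 − 12544 = 6260
  √(612·6260) = √3831120 = 1957.3247
r = -918 / 1957.3247 = -0.4690
t = r·√(n−2)/√(1−r²) = -0.4690·√4 / √(1−0.219961) = -0.938000 / 0.883198 = -1.062

-1.062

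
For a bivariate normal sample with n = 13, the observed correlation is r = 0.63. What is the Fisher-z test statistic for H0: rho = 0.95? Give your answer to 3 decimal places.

Fisher z: atanh(0.63) = 0.741416, atanh(0.95) = 1.831781
z = (z_r − z_0)·√(n−3) = (0.741416 − 1.831781)·√10 = -1.090365 · 3.162278 = -3.448

-3.448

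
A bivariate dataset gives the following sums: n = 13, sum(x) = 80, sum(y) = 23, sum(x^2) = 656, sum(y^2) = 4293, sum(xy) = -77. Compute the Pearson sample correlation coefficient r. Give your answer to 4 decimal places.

-0.2619

S_xy = nΣxy − ΣxΣy = 13·(-77) − 80·23 = -1001 − 1840 = -2841
S_xx = nΣx² − (Σx)² = 13·656 − 80² = 8528 − 6400 = 2128
S_yy = nΣy² − (Σy)² = 13·4293 − 23² = 55809 − 529 = 55280
r = S_xy / √(S_xx·S_yy) = -2841 / √(2128·55280) = -2841 / √117635840 = -2841 / 10846.0057 = -0.2619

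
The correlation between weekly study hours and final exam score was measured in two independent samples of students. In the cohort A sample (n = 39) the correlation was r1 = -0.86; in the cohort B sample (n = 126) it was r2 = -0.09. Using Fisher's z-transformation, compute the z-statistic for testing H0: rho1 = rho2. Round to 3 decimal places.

Fisher z-transforms: z1 = atanh(-0.86) = -1.293345, z2 = atanh(-0.09) = -0.090244; difference d = -1.203101
Var(d) = 1/36 + 1/123 = 0.0277778 + 0.0081301 = 0.0359079
z = d/√Var(d) = -1.203101 / √0.0359079 = -1.203101 / 0.189494 = -6.349

-6.349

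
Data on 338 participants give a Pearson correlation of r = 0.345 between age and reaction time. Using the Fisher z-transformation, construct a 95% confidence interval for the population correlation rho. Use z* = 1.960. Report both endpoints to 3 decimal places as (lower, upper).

(0.247, 0.436)

z_r = atanh(0.345) = 0.359757;  SE = 1/√(n−3) = 1/√335 = 0.054636
z-limits: 0.359757 ± 1.960·0.054636 = 0.359757 ± 0.107087 = [0.252670, 0.466844]
ρ-limits: (tanh 0.252670, tanh 0.466844) = (0.247, 0.436)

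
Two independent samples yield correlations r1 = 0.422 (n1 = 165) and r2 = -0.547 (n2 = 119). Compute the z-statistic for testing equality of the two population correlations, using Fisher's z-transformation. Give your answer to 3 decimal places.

8.750

Fisher z-transforms: z1 = atanh(0.422) = 0.450123, z2 = atanh(-0.547) = -0.614090; difference d = 1.064213
Var(d) = 1/162 + 1/116 = 0.0061728 + 0.0086207 = 0.0147935
z = d/√Var(d) = 1.064213 / √0.0147935 = 1.064213 / 0.121629 = 8.750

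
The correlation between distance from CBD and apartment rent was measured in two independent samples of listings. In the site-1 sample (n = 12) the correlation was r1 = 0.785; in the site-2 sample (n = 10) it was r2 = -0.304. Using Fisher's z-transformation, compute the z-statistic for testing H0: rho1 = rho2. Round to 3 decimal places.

2.723

z1 = atanh(0.785) = 1.058268,  z2 = atanh(-0.304) = -0.313921
SE = √(1/(n1−3) + 1/(n2−3)) = √(1/9 + 1/7) = √(0.1111111 + 0.1428571) = √0.2539682 = 0.503953
z = (z1 − z2)/SE = (1.058268 − (-0.313921)) / 0.503953 = 1.372189 / 0.503953 = 2.723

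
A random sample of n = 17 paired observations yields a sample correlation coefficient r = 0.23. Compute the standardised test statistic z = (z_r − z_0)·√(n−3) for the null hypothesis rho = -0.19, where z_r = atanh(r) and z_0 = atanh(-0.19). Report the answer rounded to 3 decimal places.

1.596

Fisher z: atanh(0.23) = 0.234189, atanh(-0.19) = -0.192337
z = (z_r − z_0)·√(n−3) = (0.234189 − (-0.192337))·√14 = 0.426526 · 3.741657 = 1.596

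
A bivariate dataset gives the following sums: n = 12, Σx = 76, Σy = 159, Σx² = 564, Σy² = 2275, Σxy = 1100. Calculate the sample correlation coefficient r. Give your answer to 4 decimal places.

0.7886

Numerator: nΣxy − (Σx)(Σy) = 12·1100 − (76)(159) = 1116
Denominator: √[(nΣx²−(Σx)²)(nΣy²−(Σy)²)]
  nΣx²−(Σx)² = 12·564 − 5776 = 992;  nΣy²−(Σy)² = 12·2275 − 25281 = 2019
  √(992·2019) = √2002848 = 1415.2201
r = 1116 / 1415.2201 = 0.7886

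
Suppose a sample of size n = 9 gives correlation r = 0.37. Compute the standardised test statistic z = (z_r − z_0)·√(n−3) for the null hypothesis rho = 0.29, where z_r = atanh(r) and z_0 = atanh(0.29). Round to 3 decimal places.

0.220

Fisher z: atanh(0.37) = 0.388423, atanh(0.29) = 0.298566
z = (z_r − z_0)·√(n−3) = (0.388423 − 0.298566)·√6 = 0.089857 · 2.449490 = 0.220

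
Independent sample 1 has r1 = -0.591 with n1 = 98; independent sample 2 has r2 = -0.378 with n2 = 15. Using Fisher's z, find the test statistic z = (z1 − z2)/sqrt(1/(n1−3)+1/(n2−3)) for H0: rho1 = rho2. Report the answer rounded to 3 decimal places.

Fisher z-transforms: z1 = atanh(-0.591) = -0.679201, z2 = atanh(-0.378) = -0.397724; difference d = -0.281477
Var(d) = 1/95 + 1/12 = 0.0105263 + 0.0833333 = 0.0938596
z = d/√Var(d) = -0.281477 / √0.0938596 = -0.281477 / 0.306365 = -0.919

-0.919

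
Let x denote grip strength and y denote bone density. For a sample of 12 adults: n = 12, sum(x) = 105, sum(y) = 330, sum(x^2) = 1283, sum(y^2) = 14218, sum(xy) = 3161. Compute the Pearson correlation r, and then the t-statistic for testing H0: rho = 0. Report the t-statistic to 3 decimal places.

0.645

S_xy = nΣxy − ΣxΣy = 12·3161 − 105·330 = 37932 − 34650 = 3282
S_xx = nΣx² − (Σx)² = 12·1283 − 105² = 15396 − 11025 = 4371
S_yy = nΣy² − (Σy)² = 12·14218 − 330² = 170616 − 108900 = 61716
r = S_xy / √(S_xx·S_yy) = 3282 / √(4371·61716) = 3282 / √269760636 = 3282 / 16424.3915 = 0.1998
t = r·√(n−2)/√(1−r²) = 0.1998·√10 / √(1−0.039920) = 0.631823 / 0.979837 = 0.645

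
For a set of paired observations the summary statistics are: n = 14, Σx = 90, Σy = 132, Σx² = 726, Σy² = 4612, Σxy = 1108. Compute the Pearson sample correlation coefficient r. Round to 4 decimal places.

0.3682

S_xy = nΣxy − ΣxΣy = 14·1108 − 90·132 = 15512 − 11880 = 3632
S_xx = nΣx² − (Σx)² = 14·726 − 90² = 10164 − 8100 = 2064
S_yy = nΣy² − (Σy)² = 14·4612 − 132² = 64568 − 17424 = 47144
r = S_xy / √(S_xx·S_yy) = 3632 / √(2064·47144) = 3632 / √97305216 = 3632 / 9864.3406 = 0.3682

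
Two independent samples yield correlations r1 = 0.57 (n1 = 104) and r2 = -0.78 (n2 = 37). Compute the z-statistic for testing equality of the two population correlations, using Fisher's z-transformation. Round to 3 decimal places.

8.538

z1 = atanh(0.57) = 0.647523,  z2 = atanh(-0.78) = -1.045371
SE = √(1/(n1−3) + 1/(n2−3)) = √(1/101 + 1/34) = √(0.0099010 + 0.0294118) = √0.0393128 = 0.198275
z = (z1 − z2)/SE = (0.647523 − (-1.045371)) / 0.198275 = 1.692894 / 0.198275 = 8.538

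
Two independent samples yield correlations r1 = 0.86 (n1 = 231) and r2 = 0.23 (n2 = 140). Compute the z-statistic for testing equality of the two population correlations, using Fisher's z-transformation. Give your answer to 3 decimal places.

Fisher z-transforms: z1 = atanh(0.86) = 1.293345, z2 = atanh(0.23) = 0.234189; difference d = 1.059156
Var(d) = 1/228 + 1/137 = 0.0043860 + 0.0072993 = 0.0116853
z = d/√Var(d) = 1.059156 / √0.0116853 = 1.059156 / 0.108099 = 9.798

9.798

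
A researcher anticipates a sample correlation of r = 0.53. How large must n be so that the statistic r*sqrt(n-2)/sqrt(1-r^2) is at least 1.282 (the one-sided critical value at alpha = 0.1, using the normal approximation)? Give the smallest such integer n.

Need r·√(n−2)/√(1−r²) ≥ 1.282
√(n−2) ≥ 1.282·√(1−0.2809) / 0.53 = 1.282·0.847998 / 0.53 = 2.0512
n−2 ≥ 4.2074  ⇒  n ≥ 6.2074
Smallest integer n = 7

7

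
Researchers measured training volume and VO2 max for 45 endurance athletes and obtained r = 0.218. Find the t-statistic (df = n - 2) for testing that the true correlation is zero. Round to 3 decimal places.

1.465

1 − r² = 1 − 0.047524 = 0.952476;  √(1−r²) = 0.975949
√(n−2) = √43 = 6.557439
t = r·√(n−2)/√(1−r²) = 0.218 · 6.557439 / 0.975949 = 1.465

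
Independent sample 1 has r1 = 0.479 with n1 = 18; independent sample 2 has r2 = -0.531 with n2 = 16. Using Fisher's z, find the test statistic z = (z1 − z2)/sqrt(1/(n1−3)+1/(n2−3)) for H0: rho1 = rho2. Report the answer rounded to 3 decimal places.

z1 = atanh(0.479) = 0.521686,  z2 = atanh(-0.531) = -0.591537
SE = √(1/(n1−3) + 1/(n2−3)) = √(1/15 + 1/13) = √(0.0666667 + 0.0769231) = √0.1435898 = 0.378932
z = (z1 − z2)/SE = (0.521686 − (-0.591537)) / 0.378932 = 1.113223 / 0.378932 = 2.938

2.938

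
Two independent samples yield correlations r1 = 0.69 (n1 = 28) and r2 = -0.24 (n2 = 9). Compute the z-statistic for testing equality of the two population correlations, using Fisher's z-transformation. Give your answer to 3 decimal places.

Fisher z-transforms: z1 = atanh(0.69) = 0.847956, z2 = atanh(-0.24) = -0.244774; difference d = 1.092730
Var(d) = 1/25 + 1/6 = 0.0400000 + 0.1666667 = 0.2066667
z = d/√Var(d) = 1.092730 / √0.2066667 = 1.092730 / 0.454606 = 2.404

2.404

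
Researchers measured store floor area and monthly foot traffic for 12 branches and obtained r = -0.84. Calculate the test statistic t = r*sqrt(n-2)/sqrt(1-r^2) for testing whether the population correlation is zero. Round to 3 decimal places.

-4.896

t = r·√(n−2) / √(1−r²) with r = -0.84, n = 12
  = -0.84·√10 / √(1 − 0.7056)
  = -0.84·3.162278 / 0.542586
  = -2.656314 / 0.542586 = -4.896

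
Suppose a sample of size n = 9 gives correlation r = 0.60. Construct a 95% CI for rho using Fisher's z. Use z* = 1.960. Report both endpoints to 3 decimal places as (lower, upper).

Fisher z: z_r = atanh(r) = ½·ln((1+0.60)/(1−0.60)) = 0.693147
SE(z) = 1/√(n−3) = 1/√6 = 0.408248
95% ⇒ z* = 1.960; margin = 1.960·0.408248 = 0.800166
CI on z-scale: (-0.107019, 1.493313)
Back-transform: tanh(-0.107019) = -0.106612, tanh(1.493313) = 0.903933

(-0.107, 0.904)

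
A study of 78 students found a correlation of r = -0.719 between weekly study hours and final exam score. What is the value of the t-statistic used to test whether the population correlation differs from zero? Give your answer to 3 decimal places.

1 − r² = 1 − 0.516961 = 0.483039;  √(1−r²) = 0.695010
√(n−2) = √76 = 8.717798
t = r·√(n−2)/√(1−r²) = -0.719 · 8.717798 / 0.695010 = -9.019

-9.019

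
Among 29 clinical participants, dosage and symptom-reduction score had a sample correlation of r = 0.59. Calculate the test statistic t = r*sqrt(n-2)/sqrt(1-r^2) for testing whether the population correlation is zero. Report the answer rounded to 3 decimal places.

1 − r² = 1 − 0.3481 = 0.6519;  √(1−r²) = 0.807403
√(n−2) = √27 = 5.196152
t = r·√(n−2)/√(1−r²) = 0.59 · 5.196152 / 0.807403 = 3.797

3.797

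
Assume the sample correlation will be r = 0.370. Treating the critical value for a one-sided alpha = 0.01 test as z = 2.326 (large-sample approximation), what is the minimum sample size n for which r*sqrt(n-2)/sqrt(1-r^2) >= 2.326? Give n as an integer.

37

r√(n−2)/√(1−r²) ≥ 2.326  ⇔  n−2 ≥ (2.326)²·(1−r²)/r²
(1−r²)/r² = (1−0.136900)/0.136900 = 6.3046
n ≥ 2 + 5.410276·6.3046 = 2 + 34.1096 = 36.1096
⌈36.1096⌉ = 37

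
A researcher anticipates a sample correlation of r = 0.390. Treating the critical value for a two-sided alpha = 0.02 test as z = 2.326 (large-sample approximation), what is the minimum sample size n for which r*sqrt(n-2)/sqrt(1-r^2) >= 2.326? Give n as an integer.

Need r·√(n−2)/√(1−r²) ≥ 2.326
√(n−2) ≥ 2.326·√(1−0.152100) / 0.390 = 2.326·0.920815 / 0.390 = 5.4918
n−2 ≥ 30.1599  ⇒  n ≥ 32.1599
Smallest integer n = 33

33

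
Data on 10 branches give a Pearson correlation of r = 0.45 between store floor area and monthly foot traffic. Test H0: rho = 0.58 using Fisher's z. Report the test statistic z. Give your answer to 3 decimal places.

-0.470

Fisher z: atanh(0.45) = 0.484700, atanh(0.58) = 0.662463
z = (z_r − z_0)·√(n−3) = (0.484700 − 0.662463)·√7 = -0.177763 · 2.645751 = -0.470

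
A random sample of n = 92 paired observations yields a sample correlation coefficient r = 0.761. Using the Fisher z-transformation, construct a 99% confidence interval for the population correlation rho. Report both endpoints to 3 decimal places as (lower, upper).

(0.620, 0.854)

z_r = atanh(0.761) = 0.998587;  SE = 1/√(n−3) = 1/√89 = 0.106000
z-limits: 0.998587 ± 2.576·0.106000 = 0.998587 ± 0.273056 = [0.725531, 1.271643]
ρ-limits: (tanh 0.725531, tanh 1.271643) = (0.620, 0.854)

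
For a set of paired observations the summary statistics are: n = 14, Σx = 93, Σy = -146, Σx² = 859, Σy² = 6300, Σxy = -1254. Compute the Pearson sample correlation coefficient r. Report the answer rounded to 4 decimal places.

S_xy = nΣxy − ΣxΣy = 14·(-1254) − 93·(-146) = -17556 − (-13578) = -3978
S_xx = nΣx² − (Σx)² = 14·859 − 93² = 12026 − 8649 = 3377
S_yy = nΣy² − (Σy)² = 14·6300 − (-146)² = 88200 − 21316 = 66884
r = S_xy / √(S_xx·S_yy) = -3978 / √(3377·66884) = -3978 / √225867268 = -3978 / 15028.8811 = -0.2647

-0.2647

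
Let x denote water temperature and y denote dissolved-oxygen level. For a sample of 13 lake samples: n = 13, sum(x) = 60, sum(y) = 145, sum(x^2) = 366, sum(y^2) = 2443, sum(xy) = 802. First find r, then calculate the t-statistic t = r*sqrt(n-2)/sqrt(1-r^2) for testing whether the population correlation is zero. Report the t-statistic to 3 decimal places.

Numerator: nΣxy − (Σx)(Σy) = 13·802 − (60)(145) = 1726
Denominator: √[(nΣx²−(Σx)²)(nΣy²−(Σy)²)]
  nΣx²−(Σx)² = 13·366 − 3600 = 1158;  nΣy²−(Σy)² = 13·2443 − 21025 = 10734
  √(1158·10734) = √12429972 = 3525.6165
r = 1726 / 3525.6165 = 0.4896
t = r·√(n−2)/√(1−r²) = 0.4896·√11 / √(1−0.239708) = 1.623819 / 0.871947 = 1.862

1.862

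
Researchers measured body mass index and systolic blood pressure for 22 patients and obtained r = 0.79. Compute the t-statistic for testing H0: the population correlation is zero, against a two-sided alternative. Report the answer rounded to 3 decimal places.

5.762

t = r·√(n−2) / √(1−r²) with r = 0.79, n = 22
  = 0.79·√20 / √(1 − 0.6241)
  = 0.79·4.472136 / 0.613107
  = 3.532987 / 0.613107 = 5.762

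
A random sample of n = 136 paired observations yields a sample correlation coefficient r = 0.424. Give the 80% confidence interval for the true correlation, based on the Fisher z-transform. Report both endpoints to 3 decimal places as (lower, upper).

Fisher z: z_r = atanh(r) = ½·ln((1+0.424)/(1−0.424)) = 0.452559
SE(z) = 1/√(n−3) = 1/√133 = 0.086711
80% ⇒ z* = 1.282; margin = 1.282·0.086711 = 0.111164
CI on z-scale: (0.341395, 0.563723)
Back-transform: tanh(0.341395) = 0.328722, tanh(0.563723) = 0.510735

(0.329, 0.511)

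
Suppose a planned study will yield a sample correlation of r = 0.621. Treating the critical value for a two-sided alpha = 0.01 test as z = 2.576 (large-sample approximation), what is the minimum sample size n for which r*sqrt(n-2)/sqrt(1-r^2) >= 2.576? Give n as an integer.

13

Need r·√(n−2)/√(1−r²) ≥ 2.576
√(n−2) ≥ 2.576·√(1−0.385641) / 0.621 = 2.576·0.783811 / 0.621 = 3.2514
n−2 ≥ 10.5716  ⇒  n ≥ 12.5716
Smallest integer n = 13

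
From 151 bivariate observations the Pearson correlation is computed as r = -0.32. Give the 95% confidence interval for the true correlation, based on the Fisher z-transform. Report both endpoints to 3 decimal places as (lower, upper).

(-0.456, -0.169)

Fisher z: z_r = atanh(r) = ½·ln((1+(-0.32))/(1−(-0.32))) = -0.331647
SE(z) = 1/√(n−3) = 1/√148 = 0.082199
95% ⇒ z* = 1.960; margin = 1.960·0.082199 = 0.161110
CI on z-scale: (-0.492757, -0.170537)
Back-transform: tanh(-0.492757) = -0.456402, tanh(-0.170537) = -0.168903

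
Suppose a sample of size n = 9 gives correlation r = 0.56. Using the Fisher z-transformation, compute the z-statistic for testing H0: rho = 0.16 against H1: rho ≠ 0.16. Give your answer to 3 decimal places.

Fisher z: atanh(0.56) = 0.632833, atanh(0.16) = 0.161387
z = (z_r − z_0)·√(n−3) = (0.632833 − 0.161387)·√6 = 0.471446 · 2.449490 = 1.155

1.155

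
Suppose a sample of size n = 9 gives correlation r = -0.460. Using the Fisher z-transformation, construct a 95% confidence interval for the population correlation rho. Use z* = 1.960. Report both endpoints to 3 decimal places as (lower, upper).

z_r = atanh(-0.460) = -0.497311;  SE = 1/√(n−3) = 1/√6 = 0.408248
z-limits: -0.497311 ± 1.960·0.408248 = -0.497311 ± 0.800166 = [-1.297477, 0.302855]
ρ-limits: (tanh -1.297477, tanh 0.302855) = (-0.861, 0.294)

(-0.861, 0.294)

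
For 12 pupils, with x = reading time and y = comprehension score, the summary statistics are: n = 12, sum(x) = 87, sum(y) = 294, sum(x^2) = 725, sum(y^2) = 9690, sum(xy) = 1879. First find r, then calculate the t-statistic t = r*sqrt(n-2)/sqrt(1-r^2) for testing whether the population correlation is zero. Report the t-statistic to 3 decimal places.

-1.933

Numerator: nΣxy − (Σx)(Σy) = 12·1879 − (87)(294) = -3030
Denominator: √[(nΣx²−(Σx)²)(nΣy²−(Σy)²)]
  nΣx²−(Σx)² = 12·725 − 7569 = 1131;  nΣy²−(Σy)² = 12·9690 − 86436 = 29844
  √(1131·29844) = √33753564 = 5809.7818
r = -3030 / 5809.7818 = -0.5215
t = r·√(n−2)/√(1−r²) = -0.5215·√10 / √(1−0.271962) = -1.649128 / 0.853251 = -1.933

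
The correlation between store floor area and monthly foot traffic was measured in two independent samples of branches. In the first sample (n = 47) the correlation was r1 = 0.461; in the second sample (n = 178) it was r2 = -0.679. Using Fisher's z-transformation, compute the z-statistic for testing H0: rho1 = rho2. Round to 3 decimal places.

7.862

z1 = atanh(0.461) = 0.498580,  z2 = atanh(-0.679) = -0.827256
SE = √(1/(n1−3) + 1/(n2−3)) = √(1/44 + 1/175) = √(0.0227273 + 0.0057143) = √0.0284416 = 0.168646
z = (z1 − z2)/SE = (0.498580 − (-0.827256)) / 0.168646 = 1.325836 / 0.168646 = 7.862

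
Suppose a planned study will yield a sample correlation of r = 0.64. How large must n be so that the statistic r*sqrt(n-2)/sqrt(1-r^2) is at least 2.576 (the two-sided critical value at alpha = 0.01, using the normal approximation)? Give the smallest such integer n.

12

r√(n−2)/√(1−r²) ≥ 2.576  ⇔  n−2 ≥ (2.576)²·(1−r²)/r²
(1−r²)/r² = (1−0.4096)/0.4096 = 1.4414
n ≥ 2 + 6.635776·1.4414 = 2 + 9.5648 = 11.5648
⌈11.5648⌉ = 12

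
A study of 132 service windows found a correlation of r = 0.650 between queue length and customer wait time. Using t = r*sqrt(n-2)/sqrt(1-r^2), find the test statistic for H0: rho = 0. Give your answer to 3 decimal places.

t = r·√(n−2) / √(1−r²) with r = 0.650, n = 132
  = 0.650·√130 / √(1 − 0.422500)
  = 0.650·11.401754 / 0.759934
  = 7.411140 / 0.759934 = 9.752

9.752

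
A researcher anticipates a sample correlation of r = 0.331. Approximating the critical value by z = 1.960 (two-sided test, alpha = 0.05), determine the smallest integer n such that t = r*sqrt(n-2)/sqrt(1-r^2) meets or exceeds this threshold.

34

Need r·√(n−2)/√(1−r²) ≥ 1.960
√(n−2) ≥ 1.960·√(1−0.109561) / 0.331 = 1.960·0.943631 / 0.331 = 5.5877
n−2 ≥ 31.2224  ⇒  n ≥ 33.2224
Smallest integer n = 34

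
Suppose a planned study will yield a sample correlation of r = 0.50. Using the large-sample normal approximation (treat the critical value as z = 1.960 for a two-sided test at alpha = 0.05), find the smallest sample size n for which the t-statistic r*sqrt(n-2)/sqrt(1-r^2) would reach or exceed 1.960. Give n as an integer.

r√(n−2)/√(1−r²) ≥ 1.960  ⇔  n−2 ≥ (1.960)²·(1−r²)/r²
(1−r²)/r² = (1−0.2500)/0.2500 = 3.0000
n ≥ 2 + 3.8416·3.0000 = 2 + 11.5248 = 13.5248
⌈13.5248⌉ = 14

14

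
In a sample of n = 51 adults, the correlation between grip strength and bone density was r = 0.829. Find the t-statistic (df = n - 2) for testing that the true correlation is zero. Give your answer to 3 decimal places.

t = r·√(n−2) / √(1−r²) with r = 0.829, n = 51
  = 0.829·√49 / √(1 − 0.687241)
  = 0.829·7.000000 / 0.559249
  = 5.803000 / 0.559249 = 10.376

10.376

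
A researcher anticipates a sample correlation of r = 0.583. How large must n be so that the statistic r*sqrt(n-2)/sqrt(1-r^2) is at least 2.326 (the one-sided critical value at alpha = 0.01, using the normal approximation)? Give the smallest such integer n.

Need r·√(n−2)/√(1−r²) ≥ 2.326
√(n−2) ≥ 2.326·√(1−0.339889) / 0.583 = 2.326·0.812472 / 0.583 = 3.2415
n−2 ≥ 10.5073  ⇒  n ≥ 12.5073
Smallest integer n = 13

13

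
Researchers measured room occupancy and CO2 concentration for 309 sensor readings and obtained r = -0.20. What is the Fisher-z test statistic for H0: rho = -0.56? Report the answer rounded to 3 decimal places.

z_r = atanh(-0.20) = -0.202733,  z_0 = atanh(-0.56) = -0.632833
SE = 1/√(n−3) = 1/√306 = 0.057166
z = (z_r − z_0)/SE = (-0.202733 − (-0.632833)) / 0.057166 = 0.430100 / 0.057166 = 7.524

7.524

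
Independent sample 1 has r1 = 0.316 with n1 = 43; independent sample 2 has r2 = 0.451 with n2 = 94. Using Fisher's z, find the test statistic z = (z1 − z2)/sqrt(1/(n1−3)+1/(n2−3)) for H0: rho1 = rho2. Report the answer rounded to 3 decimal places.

Fisher z-transforms: z1 = atanh(0.316) = 0.327197, z2 = atanh(0.451) = 0.485955; difference d = -0.158758
Var(d) = 1/40 + 1/91 = 0.0250000 + 0.0109890 = 0.0359890
z = d/√Var(d) = -0.158758 / √0.0359890 = -0.158758 / 0.189708 = -0.837

-0.837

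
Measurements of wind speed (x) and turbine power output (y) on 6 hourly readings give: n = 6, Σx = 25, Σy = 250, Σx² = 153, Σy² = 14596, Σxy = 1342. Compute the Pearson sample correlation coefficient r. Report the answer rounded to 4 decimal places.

0.6648

S_xy = nΣxy − ΣxΣy = 6·1342 − 25·250 = 8052 − 6250 = 1802
S_xx = nΣx² − (Σx)² = 6·153 − 25² = 918 − 625 = 293
S_yy = nΣy² − (Σy)² = 6·14596 − 250² = 87576 − 62500 = 25076
r = S_xy / √(S_xx·S_yy) = 1802 / √(293·25076) = 1802 / √7347268 = 1802 / 2710.5844 = 0.6648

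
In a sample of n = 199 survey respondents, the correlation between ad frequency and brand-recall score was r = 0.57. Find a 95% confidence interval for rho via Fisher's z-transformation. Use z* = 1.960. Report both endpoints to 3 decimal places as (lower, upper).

z_r = atanh(0.57) = 0.647523;  SE = 1/√(n−3) = 1/√196 = 0.071429
z-limits: 0.647523 ± 1.960·0.071429 = 0.647523 ± 0.140001 = [0.507522, 0.787524]
ρ-limits: (tanh 0.507522, tanh 0.787524) = (0.468, 0.657)

(0.468, 0.657)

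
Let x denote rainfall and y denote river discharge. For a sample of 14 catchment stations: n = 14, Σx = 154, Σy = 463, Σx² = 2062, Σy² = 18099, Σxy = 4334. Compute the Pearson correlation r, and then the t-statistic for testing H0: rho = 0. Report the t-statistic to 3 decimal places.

-3.922

S_xy = nΣxy − ΣxΣy = 14·4334 − 154·463 = 60676 − 71302 = -10626
S_xx = nΣx² − (Σx)² = 14·2062 − 154² = 28868 − 23716 = 5152
S_yy = nΣy² − (Σy)² = 14·18099 − 463² = 253386 − 214369 = 39017
r = S_xy / √(S_xx·S_yy) = -10626 / √(5152·39017) = -10626 / √201015584 = -10626 / 14177.9965 = -0.7495
t = r·√(n−2)/√(1−r²) = -0.7495·√12 / √(1−0.561750) = -2.596344 / 0.662005 = -3.922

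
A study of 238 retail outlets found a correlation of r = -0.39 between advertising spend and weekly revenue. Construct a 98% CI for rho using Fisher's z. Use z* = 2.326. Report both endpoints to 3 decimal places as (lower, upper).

Fisher z: z_r = atanh(r) = ½·ln((1+(-0.39))/(1−(-0.39))) = -0.411800
SE(z) = 1/√(n−3) = 1/√235 = 0.065233
98% ⇒ z* = 2.326; margin = 2.326·0.065233 = 0.151732
CI on z-scale: (-0.563532, -0.260068)
Back-transform: tanh(-0.563532) = -0.510593, tanh(-0.260068) = -0.254359

(-0.511, -0.254)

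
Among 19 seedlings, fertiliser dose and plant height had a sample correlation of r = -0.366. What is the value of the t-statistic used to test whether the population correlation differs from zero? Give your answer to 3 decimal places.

-1.622

t = r·√(n−2) / √(1−r²) with r = -0.366, n = 19
  = -0.366·√17 / √(1 − 0.133956)
  = -0.366·4.123106 / 0.930615
  = -1.509057 / 0.930615 = -1.622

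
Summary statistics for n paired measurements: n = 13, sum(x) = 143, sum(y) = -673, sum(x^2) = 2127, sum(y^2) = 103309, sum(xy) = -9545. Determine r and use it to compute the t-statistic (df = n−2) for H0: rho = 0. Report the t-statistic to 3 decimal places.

S_xy = nΣxy − ΣxΣy = 13·(-9545) − 143·(-673) = -124085 − (-96239) = -27846
S_xx = nΣx² − (Σx)² = 13·2127 − 143² = 27651 − 20449 = 7202
S_yy = nΣy² − (Σy)² = 13·103309 − (-673)² = 1343017 − 452929 = 890088
r = S_xy / √(S_xx·S_yy) = -27846 / √(7202·890088) = -27846 / √6410413776 = -27846 / 80065.0596 = -0.3478
t = r·√(n−2)/√(1−r²) = -0.3478·√11 / √(1−0.120965) = -1.153522 / 0.937569 = -1.230

-1.230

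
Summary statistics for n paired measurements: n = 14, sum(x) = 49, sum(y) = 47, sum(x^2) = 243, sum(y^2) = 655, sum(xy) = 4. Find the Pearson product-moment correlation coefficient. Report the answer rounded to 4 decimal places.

-0.8512

S_xy = nΣxy − ΣxΣy = 14·4 − 49·47 = 56 − 2303 = -2247
S_xx = nΣx² − (Σx)² = 14·243 − 49² = 3402 − 2401 = 1001
S_yy = nΣy² − (Σy)² = 14·655 − 47² = 9170 − 2209 = 6961
r = S_xy / √(S_xx·S_yy) = -2247 / √(1001·6961) = -2247 / √6967961 = -2247 / 2639.6896 = -0.8512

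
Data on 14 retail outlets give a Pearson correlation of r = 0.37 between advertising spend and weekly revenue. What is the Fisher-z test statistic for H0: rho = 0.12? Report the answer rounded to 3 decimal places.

0.888

Fisher z: atanh(0.37) = 0.388423, atanh(0.12) = 0.120581
z = (z_r − z_0)·√(n−3) = (0.388423 − 0.120581)·√11 = 0.267842 · 3.316625 = 0.888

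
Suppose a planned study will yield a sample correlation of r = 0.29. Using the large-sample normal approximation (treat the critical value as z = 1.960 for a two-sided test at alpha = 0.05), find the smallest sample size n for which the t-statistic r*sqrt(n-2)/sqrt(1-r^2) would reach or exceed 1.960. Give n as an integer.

44

r√(n−2)/√(1−r²) ≥ 1.960  ⇔  n−2 ≥ (1.960)²·(1−r²)/r²
(1−r²)/r² = (1−0.0841)/0.0841 = 10.8906
n ≥ 2 + 3.8416·10.8906 = 2 + 41.8373 = 43.8373
⌈43.8373⌉ = 44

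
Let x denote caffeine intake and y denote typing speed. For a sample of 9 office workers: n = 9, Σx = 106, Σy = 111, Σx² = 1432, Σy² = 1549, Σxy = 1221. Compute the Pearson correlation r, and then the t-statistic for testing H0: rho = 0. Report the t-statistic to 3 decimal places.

-1.428

Numerator: nΣxy − (Σx)(Σy) = 9·1221 − (106)(111) = -777
Denominator: √[(nΣx²−(Σx)²)(nΣy²−(Σy)²)]
  nΣx²−(Σx)² = 9·1432 − 11236 = 1652;  nΣy²−(Σy)² = 9·1549 − 12321 = 1620
  √(1652·1620) = √2676240 = 1635.9218
r = -777 / 1635.9218 = -0.4750
t = r·√(n−2)/√(1−r²) = -0.4750·√7 / √(1−0.225625) = -1.256732 / 0.879986 = -1.428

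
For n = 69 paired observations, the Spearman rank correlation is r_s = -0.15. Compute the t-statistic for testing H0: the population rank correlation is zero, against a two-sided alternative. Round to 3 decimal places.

1 − r_s² = 1 − 0.0225 = 0.9775;  √(1−r_s²) = 0.988686
√(n−2) = √67 = 8.185353
t = r_s·√(n−2)/√(1−r_s²) = -0.15 · 8.185353 / 0.988686 = -1.242

-1.242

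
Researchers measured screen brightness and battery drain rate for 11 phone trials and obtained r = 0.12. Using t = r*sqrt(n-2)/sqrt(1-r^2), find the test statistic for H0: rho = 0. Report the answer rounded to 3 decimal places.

0.363

t = r·√(n−2) / √(1−r²) with r = 0.12, n = 11
  = 0.12·√9 / √(1 − 0.0144)
  = 0.12·3.000000 / 0.992774
  = 0.360000 / 0.992774 = 0.363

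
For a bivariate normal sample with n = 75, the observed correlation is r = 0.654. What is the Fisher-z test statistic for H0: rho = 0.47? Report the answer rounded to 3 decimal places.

2.310

Fisher z: atanh(0.654) = 0.782257, atanh(0.47) = 0.510070
z = (z_r − z_0)·√(n−3) = (0.782257 − 0.510070)·√72 = 0.272187 · 8.485281 = 2.310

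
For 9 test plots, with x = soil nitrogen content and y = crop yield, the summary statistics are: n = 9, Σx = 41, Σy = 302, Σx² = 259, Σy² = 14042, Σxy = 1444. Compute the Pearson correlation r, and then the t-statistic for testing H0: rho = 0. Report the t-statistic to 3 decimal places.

S_xy = nΣxy − ΣxΣy = 9·1444 − 41·302 = 12996 − 12382 = 614
S_xx = nΣx² − (Σx)² = 9·259 − 41² = 2331 − 1681 = 650
S_yy = nΣy² − (Σy)² = 9·14042 − 302² = 126378 − 91204 = 35174
r = S_xy / √(S_xx·S_yy) = 614 / √(650·35174) = 614 / √22863100 = 614 / 4781.5374 = 0.1284
t = r·√(n−2)/√(1−r²) = 0.1284·√7 / √(1−0.016487) = 0.339714 / 0.991722 = 0.343

0.343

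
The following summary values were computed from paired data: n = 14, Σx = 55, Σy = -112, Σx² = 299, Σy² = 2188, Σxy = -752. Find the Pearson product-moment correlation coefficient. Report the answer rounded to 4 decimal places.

S_xy = nΣxy − ΣxΣy = 14·(-752) − 55·(-112) = -10528 − (-6160) = -4368
S_xx = nΣx² − (Σx)² = 14·299 − 55² = 4186 − 3025 = 1161
S_yy = nΣy² − (Σy)² = 14·2188 − (-112)² = 30632 − 12544 = 18088
r = S_xy / √(S_xx·S_yy) = -4368 / √(1161·18088) = -4368 / √21000168 = -4368 / 4582.5940 = -0.9532

-0.9532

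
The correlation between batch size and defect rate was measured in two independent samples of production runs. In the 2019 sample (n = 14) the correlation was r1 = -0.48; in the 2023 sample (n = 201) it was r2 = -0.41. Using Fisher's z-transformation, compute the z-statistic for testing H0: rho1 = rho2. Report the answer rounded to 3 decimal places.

Fisher z-transforms: z1 = atanh(-0.48) = -0.522984, z2 = atanh(-0.41) = -0.435611; difference d = -0.087373
Var(d) = 1/11 + 1/198 = 0.0909091 + 0.0050505 = 0.0959596
z = d/√Var(d) = -0.087373 / √0.0959596 = -0.087373 / 0.309773 = -0.282

-0.282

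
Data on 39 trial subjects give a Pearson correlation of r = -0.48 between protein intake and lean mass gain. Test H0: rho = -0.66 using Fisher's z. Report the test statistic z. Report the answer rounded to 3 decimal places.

z_r = atanh(-0.48) = -0.522984,  z_0 = atanh(-0.66) = -0.792814
SE = 1/√(n−3) = 1/√36 = 0.166667
z = (z_r − z_0)/SE = (-0.522984 − (-0.792814)) / 0.166667 = 0.269830 / 0.166667 = 1.619

1.619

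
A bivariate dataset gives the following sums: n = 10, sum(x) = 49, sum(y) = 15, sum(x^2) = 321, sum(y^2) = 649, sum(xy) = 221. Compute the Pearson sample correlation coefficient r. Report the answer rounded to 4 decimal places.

0.6552

Numerator: nΣxy − (Σx)(Σy) = 10·221 − (49)(15) = 1475
Denominator: √[(nΣx²−(Σx)²)(nΣy²−(Σy)²)]
  nΣx²−(Σx)² = 10·321 − 2401 = 809;  nΣy²−(Σy)² = 10·649 − 225 = 6265
  √(809·6265) = √5068385 = 2251.3074
r = 1475 / 2251.3074 = 0.6552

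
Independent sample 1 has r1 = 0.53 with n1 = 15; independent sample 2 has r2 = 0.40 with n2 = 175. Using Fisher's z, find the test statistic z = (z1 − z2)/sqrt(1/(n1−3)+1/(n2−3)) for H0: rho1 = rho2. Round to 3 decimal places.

0.558

z1 = atanh(0.53) = 0.590145,  z2 = atanh(0.40) = 0.423649
SE = √(1/(n1−3) + 1/(n2−3)) = √(1/12 + 1/172) = √(0.0833333 + 0.0058140) = √0.0891473 = 0.298575
z = (z1 − z2)/SE = (0.590145 − 0.423649) / 0.298575 = 0.166496 / 0.298575 = 0.558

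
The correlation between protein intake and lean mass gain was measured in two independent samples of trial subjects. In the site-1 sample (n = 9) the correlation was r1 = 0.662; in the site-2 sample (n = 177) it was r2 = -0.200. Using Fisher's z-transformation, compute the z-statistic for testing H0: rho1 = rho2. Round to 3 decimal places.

z1 = atanh(0.662) = 0.796366,  z2 = atanh(-0.200) = -0.202733
SE = √(1/(n1−3) + 1/(n2−3)) = √(1/6 + 1/174) = √(0.1666667 + 0.0057471) = √0.1724138 = 0.415227
z = (z1 − z2)/SE = (0.796366 − (-0.202733)) / 0.415227 = 0.999099 / 0.415227 = 2.406

2.406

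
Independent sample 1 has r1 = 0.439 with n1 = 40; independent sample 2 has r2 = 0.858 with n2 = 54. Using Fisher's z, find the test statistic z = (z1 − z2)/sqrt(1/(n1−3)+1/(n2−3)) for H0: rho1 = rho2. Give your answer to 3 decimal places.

-3.773

z1 = atanh(0.439) = 0.470991,  z2 = atanh(0.858) = 1.285714
SE = √(1/(n1−3) + 1/(n2−3)) = √(1/37 + 1/51) = √(0.0270270 + 0.0196078) = √0.0466348 = 0.215951
z = (z1 − z2)/SE = (0.470991 − 1.285714) / 0.215951 = -0.814723 / 0.215951 = -3.773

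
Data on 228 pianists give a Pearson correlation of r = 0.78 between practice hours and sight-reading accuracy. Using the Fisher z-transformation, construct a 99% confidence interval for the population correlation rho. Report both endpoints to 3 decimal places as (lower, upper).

z_r = atanh(0.78) = 1.045371;  SE = 1/√(n−3) = 1/√225 = 0.066667
z-limits: 1.045371 ± 2.576·0.066667 = 1.045371 ± 0.171734 = [0.873637, 1.217105]
ρ-limits: (tanh 0.873637, tanh 1.217105) = (0.703, 0.839)

(0.703, 0.839)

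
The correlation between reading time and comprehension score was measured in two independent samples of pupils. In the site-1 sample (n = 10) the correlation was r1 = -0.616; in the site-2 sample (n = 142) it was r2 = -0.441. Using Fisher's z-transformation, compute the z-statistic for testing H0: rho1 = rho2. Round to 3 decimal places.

z1 = atanh(-0.616) = -0.718533,  z2 = atanh(-0.441) = -0.473472
SE = √(1/(n1−3) + 1/(n2−3)) = √(1/7 + 1/139) = √(0.1428571 + 0.0071942) = √0.1500513 = 0.387365
z = (z1 − z2)/SE = (-0.718533 − (-0.473472)) / 0.387365 = -0.245061 / 0.387365 = -0.633

-0.633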